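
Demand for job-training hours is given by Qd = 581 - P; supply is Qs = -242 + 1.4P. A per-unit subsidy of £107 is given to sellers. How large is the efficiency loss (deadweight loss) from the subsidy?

Pre-subsidy: 581 - P = -242 + 1.4P gives P* = 4115/12, Q* = 2857/12.
With the subsidy, sellers receive Ps = Pb + 107 for each unit, where Pb is the price buyers pay.
Supply in terms of Pb becomes Qs = -242 + 1.4(Pb + 107) = -92.2 + 1.4Pb. Setting this equal to demand: 581 - Pb = -92.2 + 1.4Pb, so Pb = 280.5.
Sellers receive Ps = 280.5 + 107 = 387.5; Q' = 581 − 1·280.5 = 300.5.
The subsidy expands output by 300.5 − 2857/12 = 749/12 past the efficient level; on those units the gap between marginal cost and willingness to pay runs from 0 up to 107.
DWL = ½ × 107 × 749/12 = 80143/24.

Deadweight loss = 80143/24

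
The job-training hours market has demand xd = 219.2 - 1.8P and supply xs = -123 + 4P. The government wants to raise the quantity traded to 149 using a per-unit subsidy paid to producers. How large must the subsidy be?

At x = 149, invert demand for the buyer price: Pb = (219.2 − 149)/1.8 = 39; invert supply for the seller price: Ps = (149 − (-123))/4 = 68.
The subsidy must fill the gap: s = Ps − Pb = 68 − 39 = 29.

Required subsidy s = 29 per unit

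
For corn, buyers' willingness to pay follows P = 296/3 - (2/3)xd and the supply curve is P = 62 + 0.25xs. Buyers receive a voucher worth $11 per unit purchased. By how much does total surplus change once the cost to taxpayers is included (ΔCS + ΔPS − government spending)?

Net change in total surplus = -$66

Pre-subsidy: 296/3 - (2/3)x = 62 + 0.25x gives x* = 40 and P* = 72.
With the rebate, buyers effectively pay Pb = Ps − 11, where Ps is the price sellers receive.
On the curves, Pb = 296/3 - (2/3)x and Ps = 62 + 0.25x; the wedge Ps − Pb = 11 gives 62 + 0.25x − (296/3 - (2/3)x) = 11, so x' = 52.
Then Pb = 296/3 − (2/3)·52 = 64 and Ps = 62 + 0.25·52 = 75.
ΔCS = ½(40 + 52)(72 − 64) = 368; ΔPS = ½(40 + 52)(75 − 72) = 138.
Government spending = 11 × 52 = 572.
Net change = 368 + 138 − 572 = -66. The loss equals the DWL triangle ½·11·12.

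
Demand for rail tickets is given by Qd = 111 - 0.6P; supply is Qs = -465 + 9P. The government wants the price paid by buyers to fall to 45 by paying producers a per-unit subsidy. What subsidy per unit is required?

Required subsidy s = 16 per unit

At a buyer price of 45, quantity demanded is 111 − 0.6·45 = 84.
Sellers supply 84 only when they receive Ps with -465 + 9·Ps = 84, i.e. Ps = 61.
s = Ps − Pb = 61 − 45 = 16.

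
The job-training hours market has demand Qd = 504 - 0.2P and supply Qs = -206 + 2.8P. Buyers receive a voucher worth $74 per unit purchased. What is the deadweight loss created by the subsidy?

Pre-subsidy: 504 - 0.2P = -206 + 2.8P gives P* = 710/3, Q* = 1370/3.
With the rebate, buyers effectively pay Pb = Ps − 74, where Ps is the price sellers receive.
Demand in terms of Ps becomes Qd = 504 − 0.2(Ps − 74) = 518.8 - 0.2Ps. Setting this equal to supply: 518.8 - 0.2Ps = -206 + 2.8Ps, so Ps = 241.6.
Buyers pay Pb = 241.6 − 74 = 167.6; Q' = -206 + 2.8·241.6 = 470.48.
The subsidy expands output by 470.48 − 1370/3 = 1036/75 past the efficient level; on those units the gap between marginal cost and willingness to pay runs from 0 up to 74.
DWL = ½ × 74 × 1036/75 = 38332/75.

Deadweight loss = 38332/75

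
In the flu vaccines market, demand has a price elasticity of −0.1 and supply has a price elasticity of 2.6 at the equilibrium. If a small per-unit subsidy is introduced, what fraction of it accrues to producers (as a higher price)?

Producer share = 1/27

For a small subsidy around the equilibrium, the benefit split depends on the relative slopes, which at a point are proportional to the elasticities.
Buyer share = εs/(εs + |εd|) = 2.6/(2.6 + 0.1) = 26/27; seller share = |εd|/(εs + |εd|) = 1/27.
So producers capture 1/27 of the subsidy.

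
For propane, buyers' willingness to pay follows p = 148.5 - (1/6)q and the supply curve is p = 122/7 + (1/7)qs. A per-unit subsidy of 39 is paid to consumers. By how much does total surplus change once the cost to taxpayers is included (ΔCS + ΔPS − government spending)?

Net change in total surplus = -2457

Pre-subsidy: 148.5 - (1/6)q = 122/7 + (1/7)q gives q* = 5505/13 and p* = 1013/13.
With the rebate, buyers effectively pay pb = ps − 39, where ps is the price sellers receive.
On the curves, pb = 148.5 - (1/6)q and ps = 122/7 + (1/7)q; the wedge ps − pb = 39 gives 122/7 + (1/7)q − (148.5 - (1/6)q) = 39, so q' = 7143/13.
Then pb = 148.5 − (1/6)·(7143/13) = 740/13 and ps = 122/7 + (1/7)·(7143/13) = 1247/13.
ΔCS = ½(5505/13 + 7143/13)(1013/13 − 740/13) = 132804/13; ΔPS = ½(5505/13 + 7143/13)(1247/13 − 1013/13) = 113832/13.
Government spending = 39 × 7143/13 = 21429.
Net change = 132804/13 + 113832/13 − 21429 = -2457. The loss equals the DWL triangle ½·39·126.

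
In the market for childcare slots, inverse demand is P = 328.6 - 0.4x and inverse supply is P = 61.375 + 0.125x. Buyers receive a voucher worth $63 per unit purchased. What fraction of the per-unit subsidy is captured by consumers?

Consumer share = 16/21

Pre-subsidy: 328.6 - 0.4x = 61.375 + 0.125x gives x* = 509 and P* = 125.
With the rebate, buyers effectively pay Pb = Ps − 63, where Ps is the price sellers receive.
On the curves, Pb = 328.6 - 0.4x and Ps = 61.375 + 0.125x; the wedge Ps − Pb = 63 gives 61.375 + 0.125x − (328.6 - 0.4x) = 63, so x' = 629.
Then Pb = 328.6 − 0.4·629 = 77 and Ps = 61.375 + 0.125·629 = 140.
Buyers' price falls by P* − Pb = 125 − 77 = 48; sellers' price rises by Ps − P* = 140 − 125 = 15.
So consumers capture 48/63 = 16/21 of each unit of subsidy.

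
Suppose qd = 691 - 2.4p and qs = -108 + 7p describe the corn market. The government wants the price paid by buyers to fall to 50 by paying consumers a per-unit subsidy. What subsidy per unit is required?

At a buyer price of 50, quantity demanded is 691 − 2.4·50 = 571.
Sellers supply 571 only when they receive ps with -108 + 7·ps = 571, i.e. ps = 97.
s = ps − pb = 97 − 50 = 47.

Required subsidy s = 47 per unit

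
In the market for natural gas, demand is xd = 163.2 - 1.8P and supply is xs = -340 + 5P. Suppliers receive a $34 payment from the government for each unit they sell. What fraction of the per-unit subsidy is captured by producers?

Pre-subsidy: 163.2 - 1.8P = -340 + 5P gives P* = 74, x* = 30.
With the subsidy, sellers receive Ps = Pb + 34 for each unit, where Pb is the price buyers pay.
Supply in terms of Pb becomes xs = -340 + 5(Pb + 34) = -170 + 5Pb. Setting this equal to demand: 163.2 - 1.8Pb = -170 + 5Pb, so Pb = 49.
Sellers receive Ps = 49 + 34 = 83; x' = 163.2 − 1.8·49 = 75.
Buyers' price falls by P* − Pb = 74 − 49 = 25; sellers' price rises by Ps − P* = 83 − 74 = 9.
So producers capture 9/34 = 9/34 of each unit of subsidy.

Producer share = 9/34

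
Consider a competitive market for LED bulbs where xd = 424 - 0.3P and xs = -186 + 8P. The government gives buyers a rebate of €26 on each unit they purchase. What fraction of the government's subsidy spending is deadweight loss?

Pre-subsidy: 424 - 0.3P = -186 + 8P gives P* = 6100/83, x* = 33362/83.
With the rebate, buyers effectively pay Pb = Ps − 26, where Ps is the price sellers receive.
Demand in terms of Ps becomes xd = 424 − 0.3(Ps − 26) = 431.8 - 0.3Ps. Setting this equal to supply: 431.8 - 0.3Ps = -186 + 8Ps, so Ps = 6178/83.
Buyers pay Pb = 6178/83 − 26 = 4020/83; x' = -186 + 8·(6178/83) = 33986/83.
ΔCS = ½(33362/83 + 33986/83)(6100/83 − 4020/83) = 70041920/6889; ΔPS = ½(33362/83 + 33986/83)(6178/83 − 6100/83) = 2626572/6889.
Government spending = 26 × 33986/83 = 883636/83.
DWL = ½ × 26 × (33986/83 − 33362/83) = 8112/83; fraction = (8112/83) / (883636/83) = 156/16993.

DWL / government spending = 156/16993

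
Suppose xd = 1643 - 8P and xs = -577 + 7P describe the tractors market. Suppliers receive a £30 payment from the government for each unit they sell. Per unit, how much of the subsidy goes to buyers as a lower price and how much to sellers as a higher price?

Pre-subsidy: 1643 - 8P = -577 + 7P gives P* = 148, x* = 459.
With the subsidy, sellers receive Ps = Pb + 30 for each unit, where Pb is the price buyers pay.
Supply in terms of Pb becomes xs = -577 + 7(Pb + 30) = -367 + 7Pb. Setting this equal to demand: 1643 - 8Pb = -367 + 7Pb, so Pb = 134.
Sellers receive Ps = 134 + 30 = 164; x' = 1643 − 8·134 = 571.
Buyers' price falls by P* − Pb = 148 − 134 = 14; sellers' price rises by Ps − P* = 164 − 148 = 16.

Buyers gain £14 per unit; sellers gain £16 per unit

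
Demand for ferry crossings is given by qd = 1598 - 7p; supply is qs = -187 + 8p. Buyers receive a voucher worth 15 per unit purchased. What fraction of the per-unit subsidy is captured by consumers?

Pre-subsidy: 1598 - 7p = -187 + 8p gives p* = 119, q* = 765.
With the rebate, buyers effectively pay pb = ps − 15, where ps is the price sellers receive.
Demand in terms of ps becomes qd = 1598 − 7(ps − 15) = 1703 - 7ps. Setting this equal to supply: 1703 - 7ps = -187 + 8ps, so ps = 126.
Buyers pay pb = 126 − 15 = 111; q' = -187 + 8·126 = 821.
Buyers' price falls by p* − pb = 119 − 111 = 8; sellers' price rises by ps − p* = 126 − 119 = 7.
So consumers capture 8/15 = 8/15 of each unit of subsidy.

Consumer share = 8/15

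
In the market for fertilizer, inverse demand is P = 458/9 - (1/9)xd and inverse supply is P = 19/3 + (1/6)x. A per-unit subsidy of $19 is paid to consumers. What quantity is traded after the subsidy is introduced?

Pre-subsidy: 458/9 - (1/9)x = 19/3 + (1/6)x gives x* = 160.4 and P* = 496/15.
With the rebate, buyers effectively pay Pb = Ps − 19, where Ps is the price sellers receive.
On the curves, Pb = 458/9 - (1/9)x and Ps = 19/3 + (1/6)x; the wedge Ps − Pb = 19 gives 19/3 + (1/6)x − (458/9 - (1/9)x) = 19, so x' = 228.8.
Then Pb = 458/9 − (1/9)·228.8 = 382/15 and Ps = 19/3 + (1/6)·228.8 = 667/15.

x' = 228.8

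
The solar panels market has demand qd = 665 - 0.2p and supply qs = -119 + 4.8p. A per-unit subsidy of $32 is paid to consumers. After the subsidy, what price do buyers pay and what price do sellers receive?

Pre-subsidy: 665 - 0.2p = -119 + 4.8p gives p* = 156.8, q* = 633.64.
With the rebate, buyers effectively pay pb = ps − 32, where ps is the price sellers receive.
Demand in terms of ps becomes qd = 665 − 0.2(ps − 32) = 671.4 - 0.2ps. Setting this equal to supply: 671.4 - 0.2ps = -119 + 4.8ps, so ps = 158.08.
Buyers pay pb = 158.08 − 32 = 126.08; q' = -119 + 4.8·158.08 = 639.784.

Buyers pay $126.08; sellers receive $158.08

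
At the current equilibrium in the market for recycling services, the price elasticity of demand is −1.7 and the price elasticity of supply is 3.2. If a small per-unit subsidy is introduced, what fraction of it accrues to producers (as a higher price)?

For a small subsidy around the equilibrium, the benefit split depends on the relative slopes, which at a point are proportional to the elasticities.
Buyer share = εs/(εs + |εd|) = 3.2/(3.2 + 1.7) = 32/49; seller share = |εd|/(εs + |εd|) = 17/49.
So producers capture 17/49 of the subsidy.

Producer share = 17/49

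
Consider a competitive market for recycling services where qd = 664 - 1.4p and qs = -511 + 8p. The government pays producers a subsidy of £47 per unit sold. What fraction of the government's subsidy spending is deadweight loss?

DWL / government spending = 28/545

Pre-subsidy: 664 - 1.4p = -511 + 8p gives p* = 125, q* = 489.
With the subsidy, sellers receive ps = pb + 47 for each unit, where pb is the price buyers pay.
Supply in terms of pb becomes qs = -511 + 8(pb + 47) = -135 + 8pb. Setting this equal to demand: 664 - 1.4pb = -135 + 8pb, so pb = 85.
Sellers receive ps = 85 + 47 = 132; q' = 664 − 1.4·85 = 545.
ΔCS = ½(489 + 545)(125 − 85) = 20680; ΔPS = ½(489 + 545)(132 − 125) = 3619.
Government spending = 47 × 545 = 25615.
DWL = ½ × 47 × (545 − 489) = 1316; fraction = 1316 / 25615 = 28/545.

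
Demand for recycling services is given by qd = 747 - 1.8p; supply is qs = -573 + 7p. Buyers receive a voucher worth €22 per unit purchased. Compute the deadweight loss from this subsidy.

Pre-subsidy: 747 - 1.8p = -573 + 7p gives p* = 150, q* = 477.
With the rebate, buyers effectively pay pb = ps − 22, where ps is the price sellers receive.
Demand in terms of ps becomes qd = 747 − 1.8(ps − 22) = 786.6 - 1.8ps. Setting this equal to supply: 786.6 - 1.8ps = -573 + 7ps, so ps = 154.5.
Buyers pay pb = 154.5 − 22 = 132.5; q' = -573 + 7·154.5 = 508.5.
The subsidy expands output by 508.5 − 477 = 31.5 past the efficient level; on those units the gap between marginal cost and willingness to pay runs from 0 up to 22.
DWL = ½ × 22 × 31.5 = 346.5.

Deadweight loss = €346.5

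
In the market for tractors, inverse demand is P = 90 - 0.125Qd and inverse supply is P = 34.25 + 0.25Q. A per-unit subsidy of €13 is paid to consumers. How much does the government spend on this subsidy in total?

Pre-subsidy: 90 - 0.125Q = 34.25 + 0.25Q gives Q* = 446/3 and P* = 857/12.
With the rebate, buyers effectively pay Pb = Ps − 13, where Ps is the price sellers receive.
On the curves, Pb = 90 - 0.125Q and Ps = 34.25 + 0.25Q; the wedge Ps − Pb = 13 gives 34.25 + 0.25Q − (90 - 0.125Q) = 13, so Q' = 550/3.
Then Pb = 90 − 0.125·(550/3) = 805/12 and Ps = 34.25 + 0.25·(550/3) = 961/12.
Government outlay = subsidy × quantity = 13 × 550/3 = 7150/3.

Government cost = 7150/3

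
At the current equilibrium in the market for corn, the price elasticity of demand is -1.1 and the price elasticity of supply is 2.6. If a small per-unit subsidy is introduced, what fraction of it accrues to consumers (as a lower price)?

Consumer share = 26/37

For a small subsidy around the equilibrium, the benefit split depends on the relative slopes, which at a point are proportional to the elasticities.
Buyer share = εs/(εs + |εd|) = 2.6/(2.6 + 1.1) = 26/37; seller share = |εd|/(εs + |εd|) = 11/37.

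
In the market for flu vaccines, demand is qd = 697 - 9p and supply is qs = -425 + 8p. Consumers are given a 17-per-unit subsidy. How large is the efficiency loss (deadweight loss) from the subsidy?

Pre-subsidy: 697 - 9p = -425 + 8p gives p* = 66, q* = 103.
With the rebate, buyers effectively pay pb = ps − 17, where ps is the price sellers receive.
Demand in terms of ps becomes qd = 697 − 9(ps − 17) = 850 - 9ps. Setting this equal to supply: 850 - 9ps = -425 + 8ps, so ps = 75.
Buyers pay pb = 75 − 17 = 58; q' = -425 + 8·75 = 175.
The subsidy expands output by 175 − 103 = 72 past the efficient level; on those units the gap between marginal cost and willingness to pay runs from 0 up to 17.
DWL = ½ × 17 × 72 = 612.

Deadweight loss = 612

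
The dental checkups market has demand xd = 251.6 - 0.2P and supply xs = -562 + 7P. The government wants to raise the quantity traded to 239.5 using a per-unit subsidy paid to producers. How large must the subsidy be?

Required subsidy s = 54 per unit

At x = 239.5, invert demand for the buyer price: Pb = (251.6 − 239.5)/0.2 = 60.5; invert supply for the seller price: Ps = (239.5 − (-562))/7 = 114.5.
The subsidy must fill the gap: s = Ps − Pb = 114.5 − 60.5 = 54.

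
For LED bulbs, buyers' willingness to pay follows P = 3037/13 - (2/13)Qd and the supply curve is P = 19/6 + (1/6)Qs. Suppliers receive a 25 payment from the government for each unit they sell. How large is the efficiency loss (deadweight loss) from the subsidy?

Deadweight loss = 975

Pre-subsidy: 3037/13 - (2/13)Q = 19/6 + (1/6)Q gives Q* = 719 and P* = 123.
With the subsidy, sellers receive Ps = Pb + 25 for each unit, where Pb is the price buyers pay.
On the curves, Pb = 3037/13 - (2/13)Q and Ps = 19/6 + (1/6)Q; the wedge Ps − Pb = 25 gives 19/6 + (1/6)Q − (3037/13 - (2/13)Q) = 25, so Q' = 797.
Then Pb = 3037/13 − (2/13)·797 = 111 and Ps = 19/6 + (1/6)·797 = 136.
The subsidy expands output by 797 − 719 = 78 past the efficient level; on those units the gap between marginal cost and willingness to pay runs from 0 up to 25.
DWL = ½ × 25 × 78 = 975.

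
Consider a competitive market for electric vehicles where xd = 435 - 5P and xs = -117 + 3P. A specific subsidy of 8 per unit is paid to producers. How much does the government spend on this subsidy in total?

Government cost = 840

Pre-subsidy: 435 - 5P = -117 + 3P gives P* = 69, x* = 90.
With the subsidy, sellers receive Ps = Pb + 8 for each unit, where Pb is the price buyers pay.
Supply in terms of Pb becomes xs = -117 + 3(Pb + 8) = -93 + 3Pb. Setting this equal to demand: 435 - 5Pb = -93 + 3Pb, so Pb = 66.
Sellers receive Ps = 66 + 8 = 74; x' = 435 − 5·66 = 105.
Government outlay = subsidy × quantity = 8 × 105 = 840.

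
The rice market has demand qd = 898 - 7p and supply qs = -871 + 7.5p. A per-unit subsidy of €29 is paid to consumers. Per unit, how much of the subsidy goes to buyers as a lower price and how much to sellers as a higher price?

Pre-subsidy: 898 - 7p = -871 + 7.5p gives p* = 122, q* = 44.
With the rebate, buyers effectively pay pb = ps − 29, where ps is the price sellers receive.
Demand in terms of ps becomes qd = 898 − 7(ps − 29) = 1101 - 7ps. Setting this equal to supply: 1101 - 7ps = -871 + 7.5ps, so ps = 136.
Buyers pay pb = 136 − 29 = 107; q' = -871 + 7.5·136 = 149.
Buyers' price falls by p* − pb = 122 − 107 = 15; sellers' price rises by ps − p* = 136 − 122 = 14.

Buyers gain €15 per unit; sellers gain €14 per unit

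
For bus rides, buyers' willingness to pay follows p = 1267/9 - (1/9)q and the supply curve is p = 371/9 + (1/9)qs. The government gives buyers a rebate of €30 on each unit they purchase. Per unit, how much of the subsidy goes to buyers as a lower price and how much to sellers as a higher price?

Pre-subsidy: 1267/9 - (1/9)q = 371/9 + (1/9)q gives q* = 448 and p* = 91.
With the rebate, buyers effectively pay pb = ps − 30, where ps is the price sellers receive.
On the curves, pb = 1267/9 - (1/9)q and ps = 371/9 + (1/9)q; the wedge ps − pb = 30 gives 371/9 + (1/9)q − (1267/9 - (1/9)q) = 30, so q' = 583.
Then pb = 1267/9 − (1/9)·583 = 76 and ps = 371/9 + (1/9)·583 = 106.
Buyers' price falls by p* − pb = 91 − 76 = 15; sellers' price rises by ps − p* = 106 − 91 = 15.

Buyers gain €15 per unit; sellers gain €15 per unit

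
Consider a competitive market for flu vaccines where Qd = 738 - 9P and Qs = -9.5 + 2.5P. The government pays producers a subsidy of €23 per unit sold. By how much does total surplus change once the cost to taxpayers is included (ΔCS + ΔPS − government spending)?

Pre-subsidy: 738 - 9P = -9.5 + 2.5P gives P* = 65, Q* = 153.
With the subsidy, sellers receive Ps = Pb + 23 for each unit, where Pb is the price buyers pay.
Supply in terms of Pb becomes Qs = -9.5 + 2.5(Pb + 23) = 48 + 2.5Pb. Setting this equal to demand: 738 - 9Pb = 48 + 2.5Pb, so Pb = 60.
Sellers receive Ps = 60 + 23 = 83; Q' = 738 − 9·60 = 198.
ΔCS = ½(153 + 198)(65 − 60) = 877.5; ΔPS = ½(153 + 198)(83 − 65) = 3159.
Government spending = 23 × 198 = 4554.
Net change = 877.5 + 3159 − 4554 = -517.5. The loss equals the DWL triangle ½·23·45.

Net change in total surplus = -€517.5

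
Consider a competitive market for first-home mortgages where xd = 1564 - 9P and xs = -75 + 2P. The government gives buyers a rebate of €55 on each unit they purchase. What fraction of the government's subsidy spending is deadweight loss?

Pre-subsidy: 1564 - 9P = -75 + 2P gives P* = 149, x* = 223.
With the rebate, buyers effectively pay Pb = Ps − 55, where Ps is the price sellers receive.
Demand in terms of Ps becomes xd = 1564 − 9(Ps − 55) = 2059 - 9Ps. Setting this equal to supply: 2059 - 9Ps = -75 + 2Ps, so Ps = 194.
Buyers pay Pb = 194 − 55 = 139; x' = -75 + 2·194 = 313.
ΔCS = ½(223 + 313)(149 − 139) = 2680; ΔPS = ½(223 + 313)(194 − 149) = 12060.
Government spending = 55 × 313 = 17215.
DWL = ½ × 55 × (313 − 223) = 2475; fraction = 2475 / 17215 = 45/313.

DWL / government spending = 45/313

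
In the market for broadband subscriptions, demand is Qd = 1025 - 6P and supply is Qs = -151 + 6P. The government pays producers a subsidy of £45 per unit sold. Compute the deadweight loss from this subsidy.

Pre-subsidy: 1025 - 6P = -151 + 6P gives P* = 98, Q* = 437.
With the subsidy, sellers receive Ps = Pb + 45 for each unit, where Pb is the price buyers pay.
Supply in terms of Pb becomes Qs = -151 + 6(Pb + 45) = 119 + 6Pb. Setting this equal to demand: 1025 - 6Pb = 119 + 6Pb, so Pb = 75.5.
Sellers receive Ps = 75.5 + 45 = 120.5; Q' = 1025 − 6·75.5 = 572.
The subsidy expands output by 572 − 437 = 135 past the efficient level; on those units the gap between marginal cost and willingness to pay runs from 0 up to 45.
DWL = ½ × 45 × 135 = 3037.5.

Deadweight loss = £3037.5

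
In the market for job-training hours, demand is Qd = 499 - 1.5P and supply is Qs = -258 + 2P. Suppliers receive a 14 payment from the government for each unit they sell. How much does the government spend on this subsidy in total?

Government cost = 2612

Pre-subsidy: 499 - 1.5P = -258 + 2P gives P* = 1514/7, Q* = 1222/7.
With the subsidy, sellers receive Ps = Pb + 14 for each unit, where Pb is the price buyers pay.
Supply in terms of Pb becomes Qs = -258 + 2(Pb + 14) = -230 + 2Pb. Setting this equal to demand: 499 - 1.5Pb = -230 + 2Pb, so Pb = 1458/7.
Sellers receive Ps = 1458/7 + 14 = 1556/7; Q' = 499 − 1.5·(1458/7) = 1306/7.
Government outlay = subsidy × quantity = 14 × 1306/7 = 2612.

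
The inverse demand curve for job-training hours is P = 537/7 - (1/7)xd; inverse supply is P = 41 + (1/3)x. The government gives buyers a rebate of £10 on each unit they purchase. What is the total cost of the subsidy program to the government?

Government cost = £960

Pre-subsidy: 537/7 - (1/7)x = 41 + (1/3)x gives x* = 75 and P* = 66.
With the rebate, buyers effectively pay Pb = Ps − 10, where Ps is the price sellers receive.
On the curves, Pb = 537/7 - (1/7)x and Ps = 41 + (1/3)x; the wedge Ps − Pb = 10 gives 41 + (1/3)x − (537/7 - (1/7)x) = 10, so x' = 96.
Then Pb = 537/7 − (1/7)·96 = 63 and Ps = 41 + (1/3)·96 = 73.
Government outlay = subsidy × quantity = 10 × 96 = 960.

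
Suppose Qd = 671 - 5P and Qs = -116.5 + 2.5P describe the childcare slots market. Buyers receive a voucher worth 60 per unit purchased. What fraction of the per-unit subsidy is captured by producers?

Producer share = 2/3

Pre-subsidy: 671 - 5P = -116.5 + 2.5P gives P* = 105, Q* = 146.
With the rebate, buyers effectively pay Pb = Ps − 60, where Ps is the price sellers receive.
Demand in terms of Ps becomes Qd = 671 − 5(Ps − 60) = 971 - 5Ps. Setting this equal to supply: 971 - 5Ps = -116.5 + 2.5Ps, so Ps = 145.
Buyers pay Pb = 145 − 60 = 85; Q' = -116.5 + 2.5·145 = 246.
Buyers' price falls by P* − Pb = 105 − 85 = 20; sellers' price rises by Ps − P* = 145 − 105 = 40.
So producers capture 40/60 = 2/3 of each unit of subsidy.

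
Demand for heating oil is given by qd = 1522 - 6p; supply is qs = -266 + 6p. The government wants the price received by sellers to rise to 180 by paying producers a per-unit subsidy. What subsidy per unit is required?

At a seller price of 180, quantity supplied is -266 + 6·180 = 814.
Buyers absorb 814 only when they pay pb with 1522 − 6·pb = 814, i.e. pb = 118.
s = ps − pb = 180 − 118 = 62.

Required subsidy s = 62 per unit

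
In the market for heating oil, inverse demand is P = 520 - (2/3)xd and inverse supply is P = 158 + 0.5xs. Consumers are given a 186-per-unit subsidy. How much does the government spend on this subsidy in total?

Pre-subsidy: 520 - (2/3)x = 158 + 0.5x gives x* = 2172/7 and P* = 2192/7.
With the rebate, buyers effectively pay Pb = Ps − 186, where Ps is the price sellers receive.
On the curves, Pb = 520 - (2/3)x and Ps = 158 + 0.5x; the wedge Ps − Pb = 186 gives 158 + 0.5x − (520 - (2/3)x) = 186, so x' = 3288/7.
Then Pb = 520 − (2/3)·(3288/7) = 1448/7 and Ps = 158 + 0.5·(3288/7) = 2750/7.
Government outlay = subsidy × quantity = 186 × 3288/7 = 611568/7.

Government cost = 611568/7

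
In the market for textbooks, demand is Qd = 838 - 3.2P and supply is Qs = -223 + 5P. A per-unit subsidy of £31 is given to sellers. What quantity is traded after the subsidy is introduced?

Q' = 19862/41

Pre-subsidy: 838 - 3.2P = -223 + 5P gives P* = 5305/41, Q* = 17382/41.
With the subsidy, sellers receive Ps = Pb + 31 for each unit, where Pb is the price buyers pay.
Supply in terms of Pb becomes Qs = -223 + 5(Pb + 31) = -68 + 5Pb. Setting this equal to demand: 838 - 3.2Pb = -68 + 5Pb, so Pb = 4530/41.
Sellers receive Ps = 4530/41 + 31 = 5801/41; Q' = 838 − 3.2·(4530/41) = 19862/41.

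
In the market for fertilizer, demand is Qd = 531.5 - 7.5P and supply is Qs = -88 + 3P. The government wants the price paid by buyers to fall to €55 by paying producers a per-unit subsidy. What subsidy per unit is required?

At a buyer price of 55, quantity demanded is 531.5 − 7.5·55 = 119.
Sellers supply 119 only when they receive Ps with -88 + 3·Ps = 119, i.e. Ps = 69.
s = Ps − Pb = 69 − 55 = 14.

Required subsidy s = €14 per unit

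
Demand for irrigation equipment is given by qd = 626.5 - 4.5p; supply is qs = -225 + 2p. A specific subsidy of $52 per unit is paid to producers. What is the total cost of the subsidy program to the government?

Government cost = $5668

Pre-subsidy: 626.5 - 4.5p = -225 + 2p gives p* = 131, q* = 37.
With the subsidy, sellers receive ps = pb + 52 for each unit, where pb is the price buyers pay.
Supply in terms of pb becomes qs = -225 + 2(pb + 52) = -121 + 2pb. Setting this equal to demand: 626.5 - 4.5pb = -121 + 2pb, so pb = 115.
Sellers receive ps = 115 + 52 = 167; q' = 626.5 − 4.5·115 = 109.
Government outlay = subsidy × quantity = 52 × 109 = 5668.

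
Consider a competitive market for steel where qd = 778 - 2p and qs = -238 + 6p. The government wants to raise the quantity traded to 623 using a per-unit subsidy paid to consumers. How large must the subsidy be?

At q = 623, invert demand for the buyer price: pb = (778 − 623)/2 = 77.5; invert supply for the seller price: ps = (623 − (-238))/6 = 143.5.
The subsidy must fill the gap: s = ps − pb = 143.5 − 77.5 = 66.

Required subsidy s = 66 per unit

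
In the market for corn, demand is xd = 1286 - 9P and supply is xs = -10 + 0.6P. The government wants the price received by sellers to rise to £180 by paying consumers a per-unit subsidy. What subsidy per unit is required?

At a seller price of 180, quantity supplied is -10 + 0.6·180 = 98.
Buyers absorb 98 only when they pay Pb with 1286 − 9·Pb = 98, i.e. Pb = 132.
s = Ps − Pb = 180 − 132 = 48.

Required subsidy s = £48 per unit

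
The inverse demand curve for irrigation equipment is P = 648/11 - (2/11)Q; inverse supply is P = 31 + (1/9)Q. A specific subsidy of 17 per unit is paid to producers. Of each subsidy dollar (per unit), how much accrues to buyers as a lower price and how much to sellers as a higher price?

Pre-subsidy: 648/11 - (2/11)Q = 31 + (1/9)Q gives Q* = 2763/29 and P* = 1206/29.
With the subsidy, sellers receive Ps = Pb + 17 for each unit, where Pb is the price buyers pay.
On the curves, Pb = 648/11 - (2/11)Q and Ps = 31 + (1/9)Q; the wedge Ps − Pb = 17 gives 31 + (1/9)Q − (648/11 - (2/11)Q) = 17, so Q' = 4446/29.
Then Pb = 648/11 − (2/11)·(4446/29) = 900/29 and Ps = 31 + (1/9)·(4446/29) = 1393/29.
Buyers' price falls by P* − Pb = 1206/29 − 900/29 = 306/29; sellers' price rises by Ps − P* = 1393/29 − 1206/29 = 187/29.

Buyers gain 306/29 per unit; sellers gain 187/29 per unit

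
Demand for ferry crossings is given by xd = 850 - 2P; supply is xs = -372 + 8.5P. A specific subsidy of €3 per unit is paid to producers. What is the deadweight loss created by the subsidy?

Deadweight loss = 51/7

Pre-subsidy: 850 - 2P = -372 + 8.5P gives P* = 2444/21, x* = 12962/21.
With the subsidy, sellers receive Ps = Pb + 3 for each unit, where Pb is the price buyers pay.
Supply in terms of Pb becomes xs = -372 + 8.5(Pb + 3) = -346.5 + 8.5Pb. Setting this equal to demand: 850 - 2Pb = -346.5 + 8.5Pb, so Pb = 2393/21.
Sellers receive Ps = 2393/21 + 3 = 2456/21; x' = 850 − 2·(2393/21) = 13064/21.
The subsidy expands output by 13064/21 − 12962/21 = 34/7 past the efficient level; on those units the gap between marginal cost and willingness to pay runs from 0 up to 3.
DWL = ½ × 3 × 34/7 = 51/7.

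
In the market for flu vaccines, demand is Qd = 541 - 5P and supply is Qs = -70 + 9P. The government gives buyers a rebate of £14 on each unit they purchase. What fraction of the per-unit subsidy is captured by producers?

Pre-subsidy: 541 - 5P = -70 + 9P gives P* = 611/14, Q* = 4519/14.
With the rebate, buyers effectively pay Pb = Ps − 14, where Ps is the price sellers receive.
Demand in terms of Ps becomes Qd = 541 − 5(Ps − 14) = 611 - 5Ps. Setting this equal to supply: 611 - 5Ps = -70 + 9Ps, so Ps = 681/14.
Buyers pay Pb = 681/14 − 14 = 485/14; Q' = -70 + 9·(681/14) = 5149/14.
Buyers' price falls by P* − Pb = 611/14 − 485/14 = 9; sellers' price rises by Ps − P* = 681/14 − 611/14 = 5.
So producers capture 5/14 = 5/14 of each unit of subsidy.

Producer share = 5/14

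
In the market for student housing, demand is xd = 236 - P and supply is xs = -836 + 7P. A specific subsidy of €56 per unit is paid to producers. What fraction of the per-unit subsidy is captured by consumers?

Pre-subsidy: 236 - P = -836 + 7P gives P* = 134, x* = 102.
With the subsidy, sellers receive Ps = Pb + 56 for each unit, where Pb is the price buyers pay.
Supply in terms of Pb becomes xs = -836 + 7(Pb + 56) = -444 + 7Pb. Setting this equal to demand: 236 - Pb = -444 + 7Pb, so Pb = 85.
Sellers receive Ps = 85 + 56 = 141; x' = 236 − 1·85 = 151.
Buyers' price falls by P* − Pb = 134 − 85 = 49; sellers' price rises by Ps − P* = 141 − 134 = 7.
So consumers capture 49/56 = 0.875 of each unit of subsidy.

Consumer share = 0.875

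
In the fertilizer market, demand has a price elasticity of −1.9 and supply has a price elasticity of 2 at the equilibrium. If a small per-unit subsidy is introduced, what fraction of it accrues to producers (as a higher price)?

Producer share = 19/39

For a small subsidy around the equilibrium, the benefit split depends on the relative slopes, which at a point are proportional to the elasticities.
Buyer share = εs/(εs + |εd|) = 2/(2 + 1.9) = 20/39; seller share = |εd|/(εs + |εd|) = 19/39.
So producers capture 19/39 of the subsidy.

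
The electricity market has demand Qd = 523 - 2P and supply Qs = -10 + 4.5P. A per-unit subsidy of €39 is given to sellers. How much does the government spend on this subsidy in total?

Pre-subsidy: 523 - 2P = -10 + 4.5P gives P* = 82, Q* = 359.
With the subsidy, sellers receive Ps = Pb + 39 for each unit, where Pb is the price buyers pay.
Supply in terms of Pb becomes Qs = -10 + 4.5(Pb + 39) = 165.5 + 4.5Pb. Setting this equal to demand: 523 - 2Pb = 165.5 + 4.5Pb, so Pb = 55.
Sellers receive Ps = 55 + 39 = 94; Q' = 523 − 2·55 = 413.
Government outlay = subsidy × quantity = 39 × 413 = 16107.

Government cost = €16107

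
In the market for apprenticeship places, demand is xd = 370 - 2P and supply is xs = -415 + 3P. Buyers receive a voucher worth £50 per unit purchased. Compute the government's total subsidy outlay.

Government cost = £5800

Pre-subsidy: 370 - 2P = -415 + 3P gives P* = 157, x* = 56.
With the rebate, buyers effectively pay Pb = Ps − 50, where Ps is the price sellers receive.
Demand in terms of Ps becomes xd = 370 − 2(Ps − 50) = 470 - 2Ps. Setting this equal to supply: 470 - 2Ps = -415 + 3Ps, so Ps = 177.
Buyers pay Pb = 177 − 50 = 127; x' = -415 + 3·177 = 116.
Government outlay = subsidy × quantity = 50 × 116 = 5800.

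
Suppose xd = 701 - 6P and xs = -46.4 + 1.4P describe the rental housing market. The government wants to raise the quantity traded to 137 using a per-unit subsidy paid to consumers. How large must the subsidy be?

At x = 137, invert demand for the buyer price: Pb = (701 − 137)/6 = 94; invert supply for the seller price: Ps = (137 − (-46.4))/1.4 = 131.
The subsidy must fill the gap: s = Ps − Pb = 131 − 94 = 37.

Required subsidy s = 37 per unit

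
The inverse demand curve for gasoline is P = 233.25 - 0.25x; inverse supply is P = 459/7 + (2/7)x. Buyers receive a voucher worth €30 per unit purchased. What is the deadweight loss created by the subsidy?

Deadweight loss = €840

Pre-subsidy: 233.25 - 0.25x = 459/7 + (2/7)x gives x* = 313 and P* = 155.
With the rebate, buyers effectively pay Pb = Ps − 30, where Ps is the price sellers receive.
On the curves, Pb = 233.25 - 0.25x and Ps = 459/7 + (2/7)x; the wedge Ps − Pb = 30 gives 459/7 + (2/7)x − (233.25 - 0.25x) = 30, so x' = 369.
Then Pb = 233.25 − 0.25·369 = 141 and Ps = 459/7 + (2/7)·369 = 171.
The subsidy expands output by 369 − 313 = 56 past the efficient level; on those units the gap between marginal cost and willingness to pay runs from 0 up to 30.
DWL = ½ × 30 × 56 = 840.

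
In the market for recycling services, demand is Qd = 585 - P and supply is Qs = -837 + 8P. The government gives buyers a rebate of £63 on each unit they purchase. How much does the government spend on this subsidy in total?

Pre-subsidy: 585 - P = -837 + 8P gives P* = 158, Q* = 427.
With the rebate, buyers effectively pay Pb = Ps − 63, where Ps is the price sellers receive.
Demand in terms of Ps becomes Qd = 585 − 1(Ps − 63) = 648 - Ps. Setting this equal to supply: 648 - Ps = -837 + 8Ps, so Ps = 165.
Buyers pay Pb = 165 − 63 = 102; Q' = -837 + 8·165 = 483.
Government outlay = subsidy × quantity = 63 × 483 = 30429.

Government cost = £30429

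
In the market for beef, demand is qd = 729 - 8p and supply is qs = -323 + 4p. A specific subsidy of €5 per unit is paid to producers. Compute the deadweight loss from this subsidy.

Pre-subsidy: 729 - 8p = -323 + 4p gives p* = 263/3, q* = 83/3.
With the subsidy, sellers receive ps = pb + 5 for each unit, where pb is the price buyers pay.
Supply in terms of pb becomes qs = -323 + 4(pb + 5) = -303 + 4pb. Setting this equal to demand: 729 - 8pb = -303 + 4pb, so pb = 86.
Sellers receive ps = 86 + 5 = 91; q' = 729 − 8·86 = 41.
The subsidy expands output by 41 − 83/3 = 40/3 past the efficient level; on those units the gap between marginal cost and willingness to pay runs from 0 up to 5.
DWL = ½ × 5 × 40/3 = 100/3.

Deadweight loss = 100/3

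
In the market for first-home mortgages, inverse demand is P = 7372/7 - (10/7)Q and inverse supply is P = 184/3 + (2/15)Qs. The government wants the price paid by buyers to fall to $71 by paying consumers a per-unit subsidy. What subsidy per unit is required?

At a buyer price of 71, quantity demanded is 737.2 − 0.7·71 = 687.5.
Sellers supply 687.5 only when they receive Ps = 184/3 + (2/15)·687.5 = 153.
s = Ps − Pb = 153 − 71 = 82.

Required subsidy s = $82 per unit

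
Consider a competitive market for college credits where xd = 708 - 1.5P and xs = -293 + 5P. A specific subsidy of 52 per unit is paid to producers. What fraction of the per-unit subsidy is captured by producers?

Producer share = 3/13

Pre-subsidy: 708 - 1.5P = -293 + 5P gives P* = 154, x* = 477.
With the subsidy, sellers receive Ps = Pb + 52 for each unit, where Pb is the price buyers pay.
Supply in terms of Pb becomes xs = -293 + 5(Pb + 52) = -33 + 5Pb. Setting this equal to demand: 708 - 1.5Pb = -33 + 5Pb, so Pb = 114.
Sellers receive Ps = 114 + 52 = 166; x' = 708 − 1.5·114 = 537.
Buyers' price falls by P* − Pb = 154 − 114 = 40; sellers' price rises by Ps − P* = 166 − 154 = 12.
So producers capture 12/52 = 3/13 of each unit of subsidy.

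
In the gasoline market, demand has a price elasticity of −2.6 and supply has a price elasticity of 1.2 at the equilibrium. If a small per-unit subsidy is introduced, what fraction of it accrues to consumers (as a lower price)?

Consumer share = 6/19

For a small subsidy around the equilibrium, the benefit split depends on the relative slopes, which at a point are proportional to the elasticities.
Buyer share = εs/(εs + |εd|) = 1.2/(1.2 + 2.6) = 6/19; seller share = |εd|/(εs + |εd|) = 13/19.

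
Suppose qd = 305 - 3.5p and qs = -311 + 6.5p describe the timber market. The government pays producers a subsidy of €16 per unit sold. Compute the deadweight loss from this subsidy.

Deadweight loss = €291.2

Pre-subsidy: 305 - 3.5p = -311 + 6.5p gives p* = 61.6, q* = 89.4.
With the subsidy, sellers receive ps = pb + 16 for each unit, where pb is the price buyers pay.
Supply in terms of pb becomes qs = -311 + 6.5(pb + 16) = -207 + 6.5pb. Setting this equal to demand: 305 - 3.5pb = -207 + 6.5pb, so pb = 51.2.
Sellers receive ps = 51.2 + 16 = 67.2; q' = 305 − 3.5·51.2 = 125.8.
The subsidy expands output by 125.8 − 89.4 = 36.4 past the efficient level; on those units the gap between marginal cost and willingness to pay runs from 0 up to 16.
DWL = ½ × 16 × 36.4 = 291.2.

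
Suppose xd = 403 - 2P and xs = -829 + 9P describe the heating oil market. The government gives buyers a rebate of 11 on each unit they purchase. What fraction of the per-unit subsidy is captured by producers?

Pre-subsidy: 403 - 2P = -829 + 9P gives P* = 112, x* = 179.
With the rebate, buyers effectively pay Pb = Ps − 11, where Ps is the price sellers receive.
Demand in terms of Ps becomes xd = 403 − 2(Ps − 11) = 425 - 2Ps. Setting this equal to supply: 425 - 2Ps = -829 + 9Ps, so Ps = 114.
Buyers pay Pb = 114 − 11 = 103; x' = -829 + 9·114 = 197.
Buyers' price falls by P* − Pb = 112 − 103 = 9; sellers' price rises by Ps − P* = 114 − 112 = 2.
So producers capture 2/11 = 2/11 of each unit of subsidy.

Producer share = 2/11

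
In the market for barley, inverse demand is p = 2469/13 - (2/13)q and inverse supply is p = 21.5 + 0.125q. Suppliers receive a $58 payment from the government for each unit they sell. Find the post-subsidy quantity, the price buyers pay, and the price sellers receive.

q' = 812; buyers pay $65; sellers receive $123

Pre-subsidy: 2469/13 - (2/13)q = 21.5 + 0.125q gives q* = 604 and p* = 97.
With the subsidy, sellers receive ps = pb + 58 for each unit, where pb is the price buyers pay.
On the curves, pb = 2469/13 - (2/13)q and ps = 21.5 + 0.125q; the wedge ps − pb = 58 gives 21.5 + 0.125q − (2469/13 - (2/13)q) = 58, so q' = 812.
Then pb = 2469/13 − (2/13)·812 = 65 and ps = 21.5 + 0.125·812 = 123.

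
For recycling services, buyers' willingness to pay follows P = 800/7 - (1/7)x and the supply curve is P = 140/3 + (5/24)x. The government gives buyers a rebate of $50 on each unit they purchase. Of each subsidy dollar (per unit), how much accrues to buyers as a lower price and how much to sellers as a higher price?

Pre-subsidy: 800/7 - (1/7)x = 140/3 + (5/24)x gives x* = 11360/59 and P* = 5120/59.
With the rebate, buyers effectively pay Pb = Ps − 50, where Ps is the price sellers receive.
On the curves, Pb = 800/7 - (1/7)x and Ps = 140/3 + (5/24)x; the wedge Ps − Pb = 50 gives 140/3 + (5/24)x − (800/7 - (1/7)x) = 50, so x' = 19760/59.
Then Pb = 800/7 − (1/7)·(19760/59) = 3920/59 and Ps = 140/3 + (5/24)·(19760/59) = 6870/59.
Buyers' price falls by P* − Pb = 5120/59 − 3920/59 = 1200/59; sellers' price rises by Ps − P* = 6870/59 − 5120/59 = 1750/59.

Buyers gain 1200/59 per unit; sellers gain 1750/59 per unit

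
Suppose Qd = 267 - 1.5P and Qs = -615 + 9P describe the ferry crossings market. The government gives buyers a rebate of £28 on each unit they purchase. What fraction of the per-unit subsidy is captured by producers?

Producer share = 1/7

Pre-subsidy: 267 - 1.5P = -615 + 9P gives P* = 84, Q* = 141.
With the rebate, buyers effectively pay Pb = Ps − 28, where Ps is the price sellers receive.
Demand in terms of Ps becomes Qd = 267 − 1.5(Ps − 28) = 309 - 1.5Ps. Setting this equal to supply: 309 - 1.5Ps = -615 + 9Ps, so Ps = 88.
Buyers pay Pb = 88 − 28 = 60; Q' = -615 + 9·88 = 177.
Buyers' price falls by P* − Pb = 84 − 60 = 24; sellers' price rises by Ps − P* = 88 − 84 = 4.
So producers capture 4/28 = 1/7 of each unit of subsidy.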